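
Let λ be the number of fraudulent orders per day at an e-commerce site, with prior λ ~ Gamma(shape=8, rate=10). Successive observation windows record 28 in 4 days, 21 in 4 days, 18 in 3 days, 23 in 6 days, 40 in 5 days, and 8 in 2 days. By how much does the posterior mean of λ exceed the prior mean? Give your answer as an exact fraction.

297/85

Total count: 28 + 21 + 18 + 23 + 40 + 8 = 138.
Total exposure: 4 + 4 + 3 + 6 + 5 + 2 = 24 days.
Gamma(α, β) with Poisson data over total exposure Σt gives posterior Gamma(α+Σx, β+Σt) = Gamma(146, 34).
Posterior mean = 146/34 = 73/17; prior mean = 8/10 = 4/5. Difference = 73/17 − 4/5 = 297/85.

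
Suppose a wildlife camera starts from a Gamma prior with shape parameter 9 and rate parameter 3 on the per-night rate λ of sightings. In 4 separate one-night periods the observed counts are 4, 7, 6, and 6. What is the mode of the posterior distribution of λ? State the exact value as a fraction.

Total count: 4 + 7 + 6 + 6 = 23.
Total exposure: 4 nights.
By Gamma–Poisson conjugacy, the posterior is Gamma(α + Σx, β + Σt) = Gamma(9 + 23, 3 + 4) = Gamma(32, 7).
Posterior mode = (α'−1)/β' = 31/7.

31/7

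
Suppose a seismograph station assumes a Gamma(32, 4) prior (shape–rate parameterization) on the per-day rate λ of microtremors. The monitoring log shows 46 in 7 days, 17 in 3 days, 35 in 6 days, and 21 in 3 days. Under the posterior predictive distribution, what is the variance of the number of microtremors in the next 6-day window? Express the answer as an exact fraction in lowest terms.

Total count: 46 + 17 + 35 + 21 = 119.
Total exposure: 7 + 3 + 6 + 3 = 19 days.
Conjugate update: add total count to the shape and total exposure to the rate, giving Gamma(151, 23).
The posterior predictive for a window of length T is Negative Binomial with variance T·α'·(β'+T)/β'² = 6·151·29/529 = 26274/529.

26274/529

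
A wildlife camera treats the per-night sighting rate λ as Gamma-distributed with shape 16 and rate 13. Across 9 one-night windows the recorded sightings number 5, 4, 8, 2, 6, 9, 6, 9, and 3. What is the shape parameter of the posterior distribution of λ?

68

Total count: 5 + 4 + 8 + 2 + 6 + 9 + 6 + 9 + 3 = 52.
Total exposure: 9 nights.
By Gamma–Poisson conjugacy, the posterior is Gamma(α + Σx, β + Σt) = Gamma(16 + 52, 13 + 9) = Gamma(68, 22).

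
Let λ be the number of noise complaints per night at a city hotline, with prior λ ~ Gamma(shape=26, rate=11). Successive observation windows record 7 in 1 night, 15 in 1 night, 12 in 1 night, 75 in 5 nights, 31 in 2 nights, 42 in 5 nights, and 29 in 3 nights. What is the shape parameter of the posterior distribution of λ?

Total count: 7 + 15 + 12 + 75 + 31 + 42 + 29 = 211.
Total exposure: 1 + 1 + 1 + 5 + 2 + 5 + 3 = 18 nights.
Gamma(α, β) with Poisson data over total exposure Σt gives posterior Gamma(α+Σx, β+Σt) = Gamma(237, 29).

237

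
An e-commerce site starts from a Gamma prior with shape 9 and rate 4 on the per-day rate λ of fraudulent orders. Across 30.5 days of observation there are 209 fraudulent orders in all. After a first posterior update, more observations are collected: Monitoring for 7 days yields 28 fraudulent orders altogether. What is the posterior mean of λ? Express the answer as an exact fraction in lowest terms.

Total count 209 over total exposure 30.5 days.
After the first batch: Gamma(9 + 209, 4 + 30.5) = Gamma(218, 69/2).
Total count 28 over total exposure 7 days.
After the second batch: Gamma(218 + 28, 69/2 + 7) = Gamma(246, 83/2).
Posterior mean = α'/β' = 246/(83/2) = 492/83.

492/83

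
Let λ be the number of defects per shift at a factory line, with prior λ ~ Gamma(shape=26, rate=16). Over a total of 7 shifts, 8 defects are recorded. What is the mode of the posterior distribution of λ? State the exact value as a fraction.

33/23

Total count 8 over total exposure 7 shifts.
Conjugate update: add total count to the shape and total exposure to the rate, giving Gamma(34, 23).
Posterior mode = (α'−1)/β' = 33/23.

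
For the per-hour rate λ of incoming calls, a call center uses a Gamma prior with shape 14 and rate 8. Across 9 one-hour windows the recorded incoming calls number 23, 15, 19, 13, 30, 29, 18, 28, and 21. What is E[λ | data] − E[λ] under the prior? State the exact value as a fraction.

Total count: 23 + 15 + 19 + 13 + 30 + 29 + 18 + 28 + 21 = 196.
Total exposure: 9 hours.
Posterior: α' = 14 + 196 = 210, β' = 8 + 9 = 17.
Posterior mean = 210/17 = 210/17; prior mean = 14/8 = 7/4. Difference = 210/17 − 7/4 = 721/68.

721/68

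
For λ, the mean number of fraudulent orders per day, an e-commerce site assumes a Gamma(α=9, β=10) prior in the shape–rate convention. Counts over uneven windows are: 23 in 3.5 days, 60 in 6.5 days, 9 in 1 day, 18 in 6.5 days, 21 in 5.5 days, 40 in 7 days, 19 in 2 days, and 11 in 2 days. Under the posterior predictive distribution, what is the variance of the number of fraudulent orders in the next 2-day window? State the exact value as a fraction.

2415/242

Total count: 23 + 60 + 9 + 18 + 21 + 40 + 19 + 11 = 201.
Total exposure: 3.5 + 6.5 + 1 + 6.5 + 5.5 + 7 + 2 + 2 = 34 days.
The Gamma prior is conjugate for the Poisson rate, so λ | data ~ Gamma(9+201, 10+34) = Gamma(210, 44).
The posterior predictive for a window of length T is Negative Binomial with variance T·α'·(β'+T)/β'² = 2·210·46/1936 = 2415/242.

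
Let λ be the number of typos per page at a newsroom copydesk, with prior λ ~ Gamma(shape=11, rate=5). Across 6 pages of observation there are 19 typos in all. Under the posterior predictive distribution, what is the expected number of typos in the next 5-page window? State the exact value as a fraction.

150/11

Total count 19 over total exposure 6 pages.
Conjugate update: add total count to the shape and total exposure to the rate, giving Gamma(30, 11).
Predictive mean over a 5-page window = T·E[λ|data] = 5·30/11 = 150/11.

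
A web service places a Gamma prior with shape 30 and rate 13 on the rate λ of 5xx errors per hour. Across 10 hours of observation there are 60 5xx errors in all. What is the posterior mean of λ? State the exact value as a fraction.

Total count 60 over total exposure 10 hours.
Conjugate update: add total count to the shape and total exposure to the rate, giving Gamma(90, 23).
Posterior mean = α'/β' = 90/23.

90/23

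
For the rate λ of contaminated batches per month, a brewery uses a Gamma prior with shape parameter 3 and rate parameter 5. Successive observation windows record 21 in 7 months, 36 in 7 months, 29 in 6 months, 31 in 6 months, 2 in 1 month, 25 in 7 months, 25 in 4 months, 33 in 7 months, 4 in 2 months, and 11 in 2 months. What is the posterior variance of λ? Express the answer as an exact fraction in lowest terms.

55/729

Total count: 21 + 36 + 29 + 31 + 2 + 25 + 25 + 33 + 4 + 11 = 217.
Total exposure: 7 + 7 + 6 + 6 + 1 + 7 + 4 + 7 + 2 + 2 = 49 months.
By Gamma–Poisson conjugacy, the posterior is Gamma(α + Σx, β + Σt) = Gamma(3 + 217, 5 + 49) = Gamma(220, 54).
Posterior variance = α'/β'² = 220/2916 = 55/729.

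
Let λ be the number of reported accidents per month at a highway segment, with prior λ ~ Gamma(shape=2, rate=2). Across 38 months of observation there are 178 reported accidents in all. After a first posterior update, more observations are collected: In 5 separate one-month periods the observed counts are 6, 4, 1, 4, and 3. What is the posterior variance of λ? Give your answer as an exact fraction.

Total count 178 over total exposure 38 months.
After the first batch: Gamma(2 + 178, 2 + 38) = Gamma(180, 40).
Total count: 6 + 4 + 1 + 4 + 3 = 18.
Total exposure: 5 months.
After the second batch: Gamma(180 + 18, 40 + 5) = Gamma(198, 45).
Posterior variance = α'/β'² = 198/2025 = 22/225.

22/225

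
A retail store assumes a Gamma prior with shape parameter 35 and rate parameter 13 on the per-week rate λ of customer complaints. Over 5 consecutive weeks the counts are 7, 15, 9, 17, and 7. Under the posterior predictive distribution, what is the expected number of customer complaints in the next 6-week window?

30

Total count: 7 + 15 + 9 + 17 + 7 = 55.
Total exposure: 5 weeks.
The Gamma prior is conjugate for the Poisson rate, so λ | data ~ Gamma(35+55, 13+5) = Gamma(90, 18).
Predictive mean over a 6-week window = T·E[λ|data] = 6·90/18 = 30.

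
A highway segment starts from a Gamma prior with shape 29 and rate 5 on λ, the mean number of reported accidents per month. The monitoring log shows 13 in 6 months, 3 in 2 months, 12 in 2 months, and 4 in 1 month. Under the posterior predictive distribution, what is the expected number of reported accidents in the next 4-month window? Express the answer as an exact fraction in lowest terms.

Total count: 13 + 3 + 12 + 4 = 32.
Total exposure: 6 + 2 + 2 + 1 = 11 months.
Gamma(α, β) with Poisson data over total exposure Σt gives posterior Gamma(α+Σx, β+Σt) = Gamma(61, 16).
Predictive mean over a 4-month window = T·E[λ|data] = 4·61/16 = 61/4.

61/4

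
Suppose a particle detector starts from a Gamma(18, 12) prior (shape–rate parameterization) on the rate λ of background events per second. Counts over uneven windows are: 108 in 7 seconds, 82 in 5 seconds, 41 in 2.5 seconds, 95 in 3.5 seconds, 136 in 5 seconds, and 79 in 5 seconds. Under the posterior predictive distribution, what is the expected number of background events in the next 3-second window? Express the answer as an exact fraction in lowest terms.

1677/40

Total count: 108 + 82 + 41 + 95 + 136 + 79 = 541.
Total exposure: 7 + 5 + 2.5 + 3.5 + 5 + 5 = 28 seconds.
The Gamma prior is conjugate for the Poisson rate, so λ | data ~ Gamma(18+541, 12+28) = Gamma(559, 40).
Predictive mean over a 3-second window = T·E[λ|data] = 3·559/40 = 1677/40.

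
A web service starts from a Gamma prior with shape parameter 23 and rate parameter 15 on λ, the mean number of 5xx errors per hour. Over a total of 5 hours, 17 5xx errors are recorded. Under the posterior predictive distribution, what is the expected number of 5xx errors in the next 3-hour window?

Total count 17 over total exposure 5 hours.
By Gamma–Poisson conjugacy, the posterior is Gamma(α + Σx, β + Σt) = Gamma(23 + 17, 15 + 5) = Gamma(40, 20).
Predictive mean over a 3-hour window = T·E[λ|data] = 3·40/20 = 6.

6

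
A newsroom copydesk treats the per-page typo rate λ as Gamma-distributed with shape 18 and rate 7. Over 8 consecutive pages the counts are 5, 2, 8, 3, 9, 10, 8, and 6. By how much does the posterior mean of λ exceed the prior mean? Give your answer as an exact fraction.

71/35

Total count: 5 + 2 + 8 + 3 + 9 + 10 + 8 + 6 = 51.
Total exposure: 8 pages.
Gamma(α, β) with Poisson data over total exposure Σt gives posterior Gamma(α+Σx, β+Σt) = Gamma(69, 15).
Posterior mean = 69/15 = 23/5; prior mean = 18/7 = 18/7. Difference = 23/5 − 18/7 = 71/35.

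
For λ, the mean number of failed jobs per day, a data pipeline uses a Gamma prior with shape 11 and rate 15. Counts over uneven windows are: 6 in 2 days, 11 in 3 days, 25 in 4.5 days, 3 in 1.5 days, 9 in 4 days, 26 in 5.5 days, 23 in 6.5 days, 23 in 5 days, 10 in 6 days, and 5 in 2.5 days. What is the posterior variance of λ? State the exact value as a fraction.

608/12321

Total count: 6 + 11 + 25 + 3 + 9 + 26 + 23 + 23 + 10 + 5 = 141.
Total exposure: 2 + 3 + 4.5 + 1.5 + 4 + 5.5 + 6.5 + 5 + 6 + 2.5 = 40.5 days.
Gamma(α, β) with Poisson data over total exposure Σt gives posterior Gamma(α+Σx, β+Σt) = Gamma(152, 111/2).
Posterior variance = α'/β'² = 152/(12321/4) = 608/12321.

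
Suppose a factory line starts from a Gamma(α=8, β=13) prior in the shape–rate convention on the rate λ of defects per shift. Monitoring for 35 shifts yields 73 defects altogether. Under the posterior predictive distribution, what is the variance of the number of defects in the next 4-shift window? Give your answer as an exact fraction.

Total count 73 over total exposure 35 shifts.
Gamma(α, β) with Poisson data over total exposure Σt gives posterior Gamma(α+Σx, β+Σt) = Gamma(81, 48).
The posterior predictive for a window of length T is Negative Binomial with variance T·α'·(β'+T)/β'² = 4·81·52/2304 = 117/16.

117/16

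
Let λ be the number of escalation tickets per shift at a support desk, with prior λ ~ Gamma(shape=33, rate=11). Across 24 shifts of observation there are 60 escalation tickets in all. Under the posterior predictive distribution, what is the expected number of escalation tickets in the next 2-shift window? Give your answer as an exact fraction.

186/35

Total count 60 over total exposure 24 shifts.
Conjugate update: add total count to the shape and total exposure to the rate, giving Gamma(93, 35).
Predictive mean over a 2-shift window = T·E[λ|data] = 2·93/35 = 186/35.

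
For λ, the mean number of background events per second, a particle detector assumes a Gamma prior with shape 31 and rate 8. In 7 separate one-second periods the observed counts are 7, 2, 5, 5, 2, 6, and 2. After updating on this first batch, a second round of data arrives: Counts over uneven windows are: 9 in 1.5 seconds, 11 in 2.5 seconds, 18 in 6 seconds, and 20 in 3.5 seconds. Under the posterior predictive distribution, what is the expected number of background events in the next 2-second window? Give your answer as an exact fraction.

472/57

Total count: 7 + 2 + 5 + 5 + 2 + 6 + 2 = 29.
Total exposure: 7 seconds.
After the first batch: Gamma(31 + 29, 8 + 7) = Gamma(60, 15).
Total count: 9 + 11 + 18 + 20 = 58.
Total exposure: 1.5 + 2.5 + 6 + 3.5 = 13.5 seconds.
After the second batch: Gamma(60 + 58, 15 + 13.5) = Gamma(118, 57/2).
Predictive mean over a 2-second window = T·E[λ|data] = 2·118/(57/2) = 472/57.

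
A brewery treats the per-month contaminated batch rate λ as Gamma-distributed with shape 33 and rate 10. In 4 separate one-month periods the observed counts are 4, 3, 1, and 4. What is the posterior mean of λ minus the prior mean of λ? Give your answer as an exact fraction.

-3/35

Total count: 4 + 3 + 1 + 4 = 12.
Total exposure: 4 months.
Conjugate update: add total count to the shape and total exposure to the rate, giving Gamma(45, 14).
Posterior mean = 45/14 = 45/14; prior mean = 33/10 = 33/10. Difference = 45/14 − 33/10 = -3/35.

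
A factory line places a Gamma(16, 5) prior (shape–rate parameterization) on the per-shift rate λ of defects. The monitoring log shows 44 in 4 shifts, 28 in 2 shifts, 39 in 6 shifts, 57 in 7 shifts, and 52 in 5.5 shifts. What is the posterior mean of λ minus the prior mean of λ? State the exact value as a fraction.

Total count: 44 + 28 + 39 + 57 + 52 = 220.
Total exposure: 4 + 2 + 6 + 7 + 5.5 = 24.5 shifts.
The Gamma prior is conjugate for the Poisson rate, so λ | data ~ Gamma(16+220, 5+24.5) = Gamma(236, 59/2).
Posterior mean = 236/(59/2) = 8; prior mean = 16/5 = 16/5. Difference = 8 − 16/5 = 24/5.

24/5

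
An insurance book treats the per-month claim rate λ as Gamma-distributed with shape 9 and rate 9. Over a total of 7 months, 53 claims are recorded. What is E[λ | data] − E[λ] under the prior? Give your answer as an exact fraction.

23/8

Total count 53 over total exposure 7 months.
By Gamma–Poisson conjugacy, the posterior is Gamma(α + Σx, β + Σt) = Gamma(9 + 53, 9 + 7) = Gamma(62, 16).
Posterior mean = 62/16 = 31/8; prior mean = 9/9 = 1. Difference = 31/8 − 1 = 23/8.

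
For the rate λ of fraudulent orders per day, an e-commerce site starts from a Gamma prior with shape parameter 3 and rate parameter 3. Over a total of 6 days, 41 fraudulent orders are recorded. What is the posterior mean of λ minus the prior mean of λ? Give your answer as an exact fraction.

Total count 41 over total exposure 6 days.
The Gamma prior is conjugate for the Poisson rate, so λ | data ~ Gamma(3+41, 3+6) = Gamma(44, 9).
Posterior mean = 44/9 = 44/9; prior mean = 3/3 = 1. Difference = 44/9 − 1 = 35/9.

35/9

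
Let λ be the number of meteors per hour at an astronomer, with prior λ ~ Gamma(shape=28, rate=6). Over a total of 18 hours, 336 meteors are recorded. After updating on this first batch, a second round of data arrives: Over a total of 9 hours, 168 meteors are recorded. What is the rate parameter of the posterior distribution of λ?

33

Total count 336 over total exposure 18 hours.
After the first batch: Gamma(28 + 336, 6 + 18) = Gamma(364, 24).
Total count 168 over total exposure 9 hours.
After the second batch: Gamma(364 + 168, 24 + 9) = Gamma(532, 33).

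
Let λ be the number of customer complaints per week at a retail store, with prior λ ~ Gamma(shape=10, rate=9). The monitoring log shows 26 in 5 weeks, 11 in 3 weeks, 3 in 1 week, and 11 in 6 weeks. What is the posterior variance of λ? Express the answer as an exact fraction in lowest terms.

Total count: 26 + 11 + 3 + 11 = 51.
Total exposure: 5 + 3 + 1 + 6 = 15 weeks.
The Gamma prior is conjugate for the Poisson rate, so λ | data ~ Gamma(10+51, 9+15) = Gamma(61, 24).
Posterior variance = α'/β'² = 61/576.

61/576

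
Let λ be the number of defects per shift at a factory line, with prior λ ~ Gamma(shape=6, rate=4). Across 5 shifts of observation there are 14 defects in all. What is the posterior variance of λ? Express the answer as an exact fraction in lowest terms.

20/81

Total count 14 over total exposure 5 shifts.
The Gamma prior is conjugate for the Poisson rate, so λ | data ~ Gamma(6+14, 4+5) = Gamma(20, 9).
Posterior variance = α'/β'² = 20/81.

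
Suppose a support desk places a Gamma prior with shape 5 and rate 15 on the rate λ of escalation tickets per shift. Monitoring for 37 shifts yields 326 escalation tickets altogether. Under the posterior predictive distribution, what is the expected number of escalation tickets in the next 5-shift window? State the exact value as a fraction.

Total count 326 over total exposure 37 shifts.
Posterior: α' = 5 + 326 = 331, β' = 15 + 37 = 52.
Predictive mean over a 5-shift window = T·E[λ|data] = 5·331/52 = 1655/52.

1655/52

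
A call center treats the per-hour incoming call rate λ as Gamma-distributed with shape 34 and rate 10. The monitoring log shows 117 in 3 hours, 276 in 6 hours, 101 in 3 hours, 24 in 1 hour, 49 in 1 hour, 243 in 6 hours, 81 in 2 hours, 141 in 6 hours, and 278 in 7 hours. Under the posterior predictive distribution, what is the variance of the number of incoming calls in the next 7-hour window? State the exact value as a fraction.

Total count: 117 + 276 + 101 + 24 + 49 + 243 + 81 + 141 + 278 = 1310.
Total exposure: 3 + 6 + 3 + 1 + 1 + 6 + 2 + 6 + 7 = 35 hours.
The Gamma prior is conjugate for the Poisson rate, so λ | data ~ Gamma(34+1310, 10+35) = Gamma(1344, 45).
The posterior predictive for a window of length T is Negative Binomial with variance T·α'·(β'+T)/β'² = 7·1344·52/2025 = 163072/675.

163072/675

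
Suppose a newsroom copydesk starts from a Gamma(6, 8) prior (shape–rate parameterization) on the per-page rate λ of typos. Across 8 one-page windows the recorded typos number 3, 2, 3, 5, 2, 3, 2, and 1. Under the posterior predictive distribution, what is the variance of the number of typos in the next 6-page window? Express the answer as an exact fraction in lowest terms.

Total count: 3 + 2 + 3 + 5 + 2 + 3 + 2 + 1 = 21.
Total exposure: 8 pages.
Posterior: α' = 6 + 21 = 27, β' = 8 + 8 = 16.
The posterior predictive for a window of length T is Negative Binomial with variance T·α'·(β'+T)/β'² = 6·27·22/256 = 891/64.

891/64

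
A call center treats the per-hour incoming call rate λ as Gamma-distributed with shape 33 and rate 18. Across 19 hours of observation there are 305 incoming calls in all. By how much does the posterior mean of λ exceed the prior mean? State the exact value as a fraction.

1621/222

Total count 305 over total exposure 19 hours.
Posterior: α' = 33 + 305 = 338, β' = 18 + 19 = 37.
Posterior mean = 338/37 = 338/37; prior mean = 33/18 = 11/6. Difference = 338/37 − 11/6 = 1621/222.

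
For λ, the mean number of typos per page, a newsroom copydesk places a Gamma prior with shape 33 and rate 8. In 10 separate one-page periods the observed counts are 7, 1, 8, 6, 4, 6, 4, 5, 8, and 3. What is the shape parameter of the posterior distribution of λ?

85

Total count: 7 + 1 + 8 + 6 + 4 + 6 + 4 + 5 + 8 + 3 = 52.
Total exposure: 10 pages.
Posterior: α' = 33 + 52 = 85, β' = 8 + 10 = 18.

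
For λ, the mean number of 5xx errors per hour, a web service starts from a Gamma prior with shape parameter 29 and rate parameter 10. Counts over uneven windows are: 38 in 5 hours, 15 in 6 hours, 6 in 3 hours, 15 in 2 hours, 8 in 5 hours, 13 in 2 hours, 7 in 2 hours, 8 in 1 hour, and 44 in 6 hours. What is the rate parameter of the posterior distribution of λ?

42

Total count: 38 + 15 + 6 + 15 + 8 + 13 + 7 + 8 + 44 = 154.
Total exposure: 5 + 6 + 3 + 2 + 5 + 2 + 2 + 1 + 6 = 32 hours.
Gamma(α, β) with Poisson data over total exposure Σt gives posterior Gamma(α+Σx, β+Σt) = Gamma(183, 42).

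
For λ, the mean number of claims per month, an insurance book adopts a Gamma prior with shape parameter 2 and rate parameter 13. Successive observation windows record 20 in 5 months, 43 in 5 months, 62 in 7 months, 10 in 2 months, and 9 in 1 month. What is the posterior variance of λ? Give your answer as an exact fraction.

Total count: 20 + 43 + 62 + 10 + 9 = 144.
Total exposure: 5 + 5 + 7 + 2 + 1 = 20 months.
Gamma(α, β) with Poisson data over total exposure Σt gives posterior Gamma(α+Σx, β+Σt) = Gamma(146, 33).
Posterior variance = α'/β'² = 146/1089.

146/1089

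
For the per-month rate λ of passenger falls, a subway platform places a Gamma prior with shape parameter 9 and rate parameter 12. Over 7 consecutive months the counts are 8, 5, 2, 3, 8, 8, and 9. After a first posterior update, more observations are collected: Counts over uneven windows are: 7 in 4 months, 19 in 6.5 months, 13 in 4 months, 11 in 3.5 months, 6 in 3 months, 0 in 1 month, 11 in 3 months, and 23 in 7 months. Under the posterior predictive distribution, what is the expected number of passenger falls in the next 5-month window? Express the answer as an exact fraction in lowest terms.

Total count: 8 + 5 + 2 + 3 + 8 + 8 + 9 = 43.
Total exposure: 7 months.
After the first batch: Gamma(9 + 43, 12 + 7) = Gamma(52, 19).
Total count: 7 + 19 + 13 + 11 + 6 + 0 + 11 + 23 = 90.
Total exposure: 4 + 6.5 + 4 + 3.5 + 3 + 1 + 3 + 7 = 32 months.
After the second batch: Gamma(52 + 90, 19 + 32) = Gamma(142, 51).
Predictive mean over a 5-month window = T·E[λ|data] = 5·142/51 = 710/51.

710/51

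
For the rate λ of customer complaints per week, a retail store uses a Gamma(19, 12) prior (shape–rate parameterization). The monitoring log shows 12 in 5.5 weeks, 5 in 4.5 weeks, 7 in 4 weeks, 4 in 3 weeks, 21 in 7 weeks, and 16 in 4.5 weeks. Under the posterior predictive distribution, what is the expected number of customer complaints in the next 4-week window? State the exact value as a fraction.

Total count: 12 + 5 + 7 + 4 + 21 + 16 = 65.
Total exposure: 5.5 + 4.5 + 4 + 3 + 7 + 4.5 = 28.5 weeks.
Posterior: α' = 19 + 65 = 84, β' = 12 + 28.5 = 81/2.
Predictive mean over a 4-week window = T·E[λ|data] = 4·84/(81/2) = 224/27.

224/27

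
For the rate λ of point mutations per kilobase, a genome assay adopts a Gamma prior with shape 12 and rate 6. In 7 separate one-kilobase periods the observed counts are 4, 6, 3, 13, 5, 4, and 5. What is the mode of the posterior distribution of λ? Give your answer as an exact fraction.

Total count: 4 + 6 + 3 + 13 + 5 + 4 + 5 = 40.
Total exposure: 7 kilobases.
Gamma(α, β) with Poisson data over total exposure Σt gives posterior Gamma(α+Σx, β+Σt) = Gamma(52, 13).
Posterior mode = (α'−1)/β' = 51/13.

51/13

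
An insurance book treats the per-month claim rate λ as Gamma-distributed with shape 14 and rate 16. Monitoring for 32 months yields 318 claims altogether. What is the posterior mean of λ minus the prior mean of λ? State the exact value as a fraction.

Total count 318 over total exposure 32 months.
Gamma(α, β) with Poisson data over total exposure Σt gives posterior Gamma(α+Σx, β+Σt) = Gamma(332, 48).
Posterior mean = 332/48 = 83/12; prior mean = 14/16 = 7/8. Difference = 83/12 − 7/8 = 145/24.

145/24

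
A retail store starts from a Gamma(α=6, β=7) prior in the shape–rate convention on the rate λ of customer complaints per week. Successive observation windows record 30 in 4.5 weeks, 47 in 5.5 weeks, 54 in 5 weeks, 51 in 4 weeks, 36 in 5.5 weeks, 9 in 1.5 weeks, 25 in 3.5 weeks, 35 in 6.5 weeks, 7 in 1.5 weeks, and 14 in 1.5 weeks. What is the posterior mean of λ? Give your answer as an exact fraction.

157/23

Total count: 30 + 47 + 54 + 51 + 36 + 9 + 25 + 35 + 7 + 14 = 308.
Total exposure: 4.5 + 5.5 + 5 + 4 + 5.5 + 1.5 + 3.5 + 6.5 + 1.5 + 1.5 = 39 weeks.
The Gamma prior is conjugate for the Poisson rate, so λ | data ~ Gamma(6+308, 7+39) = Gamma(314, 46).
Posterior mean = α'/β' = 314/46 = 157/23.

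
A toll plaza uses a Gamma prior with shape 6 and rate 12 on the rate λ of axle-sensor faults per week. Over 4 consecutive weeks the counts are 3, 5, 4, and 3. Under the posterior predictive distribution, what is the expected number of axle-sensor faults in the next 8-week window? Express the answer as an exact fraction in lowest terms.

Total count: 3 + 5 + 4 + 3 = 15.
Total exposure: 4 weeks.
By Gamma–Poisson conjugacy, the posterior is Gamma(α + Σx, β + Σt) = Gamma(6 + 15, 12 + 4) = Gamma(21, 16).
Predictive mean over an 8-week window = T·E[λ|data] = 8·21/16 = 21/2.

21/2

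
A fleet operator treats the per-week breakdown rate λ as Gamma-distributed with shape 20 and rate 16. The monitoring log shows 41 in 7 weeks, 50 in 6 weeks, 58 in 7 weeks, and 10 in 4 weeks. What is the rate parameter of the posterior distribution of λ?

Total count: 41 + 50 + 58 + 10 = 159.
Total exposure: 7 + 6 + 7 + 4 = 24 weeks.
Posterior: α' = 20 + 159 = 179, β' = 16 + 24 = 40.

40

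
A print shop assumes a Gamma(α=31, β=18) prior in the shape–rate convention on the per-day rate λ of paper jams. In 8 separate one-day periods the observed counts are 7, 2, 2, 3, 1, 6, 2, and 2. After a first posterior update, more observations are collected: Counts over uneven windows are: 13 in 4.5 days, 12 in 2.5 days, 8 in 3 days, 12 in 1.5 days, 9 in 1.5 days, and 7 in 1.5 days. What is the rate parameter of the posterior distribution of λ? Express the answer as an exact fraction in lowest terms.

Total count: 7 + 2 + 2 + 3 + 1 + 6 + 2 + 2 = 25.
Total exposure: 8 days.
After the first batch: Gamma(31 + 25, 18 + 8) = Gamma(56, 26).
Total count: 13 + 12 + 8 + 12 + 9 + 7 = 61.
Total exposure: 4.5 + 2.5 + 3 + 1.5 + 1.5 + 1.5 = 14.5 days.
After the second batch: Gamma(56 + 61, 26 + 14.5) = Gamma(117, 81/2).

81/2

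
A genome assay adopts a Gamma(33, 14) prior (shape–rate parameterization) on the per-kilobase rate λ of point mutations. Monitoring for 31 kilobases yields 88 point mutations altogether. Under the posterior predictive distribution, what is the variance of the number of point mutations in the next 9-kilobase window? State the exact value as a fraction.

726/25

Total count 88 over total exposure 31 kilobases.
Posterior: α' = 33 + 88 = 121, β' = 14 + 31 = 45.
The posterior predictive for a window of length T is Negative Binomial with variance T·α'·(β'+T)/β'² = 9·121·54/2025 = 726/25.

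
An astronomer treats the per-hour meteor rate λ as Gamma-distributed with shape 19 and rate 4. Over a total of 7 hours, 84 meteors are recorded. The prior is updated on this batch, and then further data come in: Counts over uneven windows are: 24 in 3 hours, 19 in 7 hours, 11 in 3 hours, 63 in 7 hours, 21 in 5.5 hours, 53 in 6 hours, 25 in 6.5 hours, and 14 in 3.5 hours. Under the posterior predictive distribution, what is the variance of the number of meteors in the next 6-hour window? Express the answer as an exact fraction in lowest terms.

Total count 84 over total exposure 7 hours.
After the first batch: Gamma(19 + 84, 4 + 7) = Gamma(103, 11).
Total count: 24 + 19 + 11 + 63 + 21 + 53 + 25 + 14 = 230.
Total exposure: 3 + 7 + 3 + 7 + 5.5 + 6 + 6.5 + 3.5 = 41.5 hours.
After the second batch: Gamma(103 + 230, 11 + 41.5) = Gamma(333, 105/2).
The posterior predictive for a window of length T is Negative Binomial with variance T·α'·(β'+T)/β'² = 6·333·(117/2)/(11025/4) = 51948/1225.

51948/1225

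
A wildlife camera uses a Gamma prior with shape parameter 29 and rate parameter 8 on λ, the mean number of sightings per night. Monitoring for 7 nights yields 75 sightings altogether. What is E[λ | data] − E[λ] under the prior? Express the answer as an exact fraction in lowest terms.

Total count 75 over total exposure 7 nights.
By Gamma–Poisson conjugacy, the posterior is Gamma(α + Σx, β + Σt) = Gamma(29 + 75, 8 + 7) = Gamma(104, 15).
Posterior mean = 104/15 = 104/15; prior mean = 29/8 = 29/8. Difference = 104/15 − 29/8 = 397/120.

397/120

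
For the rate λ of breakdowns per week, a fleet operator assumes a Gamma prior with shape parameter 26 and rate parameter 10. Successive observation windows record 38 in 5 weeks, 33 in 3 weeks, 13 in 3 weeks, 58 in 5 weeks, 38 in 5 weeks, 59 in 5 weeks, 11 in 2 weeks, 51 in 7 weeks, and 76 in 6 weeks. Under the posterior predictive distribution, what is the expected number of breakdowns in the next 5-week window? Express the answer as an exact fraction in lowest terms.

2015/51

Total count: 38 + 33 + 13 + 58 + 38 + 59 + 11 + 51 + 76 = 377.
Total exposure: 5 + 3 + 3 + 5 + 5 + 5 + 2 + 7 + 6 = 41 weeks.
Posterior: α' = 26 + 377 = 403, β' = 10 + 41 = 51.
Predictive mean over a 5-week window = T·E[λ|data] = 5·403/51 = 2015/51.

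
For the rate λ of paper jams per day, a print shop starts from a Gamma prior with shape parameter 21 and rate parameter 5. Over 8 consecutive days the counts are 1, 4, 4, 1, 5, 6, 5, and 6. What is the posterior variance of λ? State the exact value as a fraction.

Total count: 1 + 4 + 4 + 1 + 5 + 6 + 5 + 6 = 32.
Total exposure: 8 days.
Posterior: α' = 21 + 32 = 53, β' = 5 + 8 = 13.
Posterior variance = α'/β'² = 53/169.

53/169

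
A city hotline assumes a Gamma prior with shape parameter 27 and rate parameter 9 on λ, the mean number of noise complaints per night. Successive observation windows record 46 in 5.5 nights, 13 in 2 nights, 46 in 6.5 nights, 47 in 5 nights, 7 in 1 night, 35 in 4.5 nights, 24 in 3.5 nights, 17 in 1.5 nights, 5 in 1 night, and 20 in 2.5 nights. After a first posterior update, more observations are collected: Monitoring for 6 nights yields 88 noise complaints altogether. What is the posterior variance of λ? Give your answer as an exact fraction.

Total count: 46 + 13 + 46 + 47 + 7 + 35 + 24 + 17 + 5 + 20 = 260.
Total exposure: 5.5 + 2 + 6.5 + 5 + 1 + 4.5 + 3.5 + 1.5 + 1 + 2.5 = 33 nights.
After the first batch: Gamma(27 + 260, 9 + 33) = Gamma(287, 42).
Total count 88 over total exposure 6 nights.
After the second batch: Gamma(287 + 88, 42 + 6) = Gamma(375, 48).
Posterior variance = α'/β'² = 375/2304 = 125/768.

125/768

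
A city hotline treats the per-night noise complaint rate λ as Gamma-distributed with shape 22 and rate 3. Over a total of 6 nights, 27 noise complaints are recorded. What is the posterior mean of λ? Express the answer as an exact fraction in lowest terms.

49/9

Total count 27 over total exposure 6 nights.
The Gamma prior is conjugate for the Poisson rate, so λ | data ~ Gamma(22+27, 3+6) = Gamma(49, 9).
Posterior mean = α'/β' = 49/9.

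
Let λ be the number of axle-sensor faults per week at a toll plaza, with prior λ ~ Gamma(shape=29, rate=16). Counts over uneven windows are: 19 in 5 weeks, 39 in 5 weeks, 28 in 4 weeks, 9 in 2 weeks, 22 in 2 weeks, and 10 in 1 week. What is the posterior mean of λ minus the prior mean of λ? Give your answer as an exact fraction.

Total count: 19 + 39 + 28 + 9 + 22 + 10 = 127.
Total exposure: 5 + 5 + 4 + 2 + 2 + 1 = 19 weeks.
The Gamma prior is conjugate for the Poisson rate, so λ | data ~ Gamma(29+127, 16+19) = Gamma(156, 35).
Posterior mean = 156/35 = 156/35; prior mean = 29/16 = 29/16. Difference = 156/35 − 29/16 = 1481/560.

1481/560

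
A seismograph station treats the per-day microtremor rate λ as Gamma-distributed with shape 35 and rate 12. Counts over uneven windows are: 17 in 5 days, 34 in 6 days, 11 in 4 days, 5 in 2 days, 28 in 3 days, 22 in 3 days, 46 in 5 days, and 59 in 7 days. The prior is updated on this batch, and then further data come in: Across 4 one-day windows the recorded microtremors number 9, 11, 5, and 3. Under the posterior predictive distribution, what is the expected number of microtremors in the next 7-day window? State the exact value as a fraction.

Total count: 17 + 34 + 11 + 5 + 28 + 22 + 46 + 59 = 222.
Total exposure: 5 + 6 + 4 + 2 + 3 + 3 + 5 + 7 = 35 days.
After the first batch: Gamma(35 + 222, 12 + 35) = Gamma(257, 47).
Total count: 9 + 11 + 5 + 3 = 28.
Total exposure: 4 days.
After the second batch: Gamma(257 + 28, 47 + 4) = Gamma(285, 51).
Predictive mean over a 7-day window = T·E[λ|data] = 7·285/51 = 665/17.

665/17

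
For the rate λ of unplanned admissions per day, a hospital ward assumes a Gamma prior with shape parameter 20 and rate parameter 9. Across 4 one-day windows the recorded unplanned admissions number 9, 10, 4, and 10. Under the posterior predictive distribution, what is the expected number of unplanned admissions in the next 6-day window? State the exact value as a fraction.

318/13

Total count: 9 + 10 + 4 + 10 = 33.
Total exposure: 4 days.
Posterior: α' = 20 + 33 = 53, β' = 9 + 4 = 13.
Predictive mean over a 6-day window = T·E[λ|data] = 6·53/13 = 318/13.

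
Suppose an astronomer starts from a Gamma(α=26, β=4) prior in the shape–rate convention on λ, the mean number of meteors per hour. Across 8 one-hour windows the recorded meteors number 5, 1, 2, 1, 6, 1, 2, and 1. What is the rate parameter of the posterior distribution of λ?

12

Total count: 5 + 1 + 2 + 1 + 6 + 1 + 2 + 1 = 19.
Total exposure: 8 hours.
Posterior: α' = 26 + 19 = 45, β' = 4 + 8 = 12.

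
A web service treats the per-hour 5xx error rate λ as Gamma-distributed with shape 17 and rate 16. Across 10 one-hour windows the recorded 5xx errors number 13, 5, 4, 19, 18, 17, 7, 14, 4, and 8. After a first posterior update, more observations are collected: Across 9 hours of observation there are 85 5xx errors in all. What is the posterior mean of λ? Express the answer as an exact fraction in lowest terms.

211/35

Total count: 13 + 5 + 4 + 19 + 18 + 17 + 7 + 14 + 4 + 8 = 109.
Total exposure: 10 hours.
After the first batch: Gamma(17 + 109, 16 + 10) = Gamma(126, 26).
Total count 85 over total exposure 9 hours.
After the second batch: Gamma(126 + 85, 26 + 9) = Gamma(211, 35).
Posterior mean = α'/β' = 211/35.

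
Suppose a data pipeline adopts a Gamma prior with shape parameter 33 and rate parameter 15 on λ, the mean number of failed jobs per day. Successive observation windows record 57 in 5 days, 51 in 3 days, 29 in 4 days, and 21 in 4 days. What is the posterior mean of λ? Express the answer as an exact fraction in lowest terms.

Total count: 57 + 51 + 29 + 21 = 158.
Total exposure: 5 + 3 + 4 + 4 = 16 days.
Gamma(α, β) with Poisson data over total exposure Σt gives posterior Gamma(α+Σx, β+Σt) = Gamma(191, 31).
Posterior mean = α'/β' = 191/31.

191/31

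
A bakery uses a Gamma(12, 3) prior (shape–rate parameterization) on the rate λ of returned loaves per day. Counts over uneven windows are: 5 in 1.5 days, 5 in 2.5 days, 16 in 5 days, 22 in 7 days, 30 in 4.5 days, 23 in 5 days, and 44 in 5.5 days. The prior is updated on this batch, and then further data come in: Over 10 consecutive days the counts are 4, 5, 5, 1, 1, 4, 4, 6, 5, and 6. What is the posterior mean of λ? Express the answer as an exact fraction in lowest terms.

Total count: 5 + 5 + 16 + 22 + 30 + 23 + 44 = 145.
Total exposure: 1.5 + 2.5 + 5 + 7 + 4.5 + 5 + 5.5 = 31 days.
After the first batch: Gamma(12 + 145, 3 + 31) = Gamma(157, 34).
Total count: 4 + 5 + 5 + 1 + 1 + 4 + 4 + 6 + 5 + 6 = 41.
Total exposure: 10 days.
After the second batch: Gamma(157 + 41, 34 + 10) = Gamma(198, 44).
Posterior mean = α'/β' = 198/44 = 9/2.

9/2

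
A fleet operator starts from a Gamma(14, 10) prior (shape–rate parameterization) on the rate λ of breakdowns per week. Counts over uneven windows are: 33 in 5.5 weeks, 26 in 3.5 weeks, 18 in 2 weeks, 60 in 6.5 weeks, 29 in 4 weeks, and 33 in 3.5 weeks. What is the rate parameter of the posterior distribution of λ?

35

Total count: 33 + 26 + 18 + 60 + 29 + 33 = 199.
Total exposure: 5.5 + 3.5 + 2 + 6.5 + 4 + 3.5 = 25 weeks.
Conjugate update: add total count to the shape and total exposure to the rate, giving Gamma(213, 35).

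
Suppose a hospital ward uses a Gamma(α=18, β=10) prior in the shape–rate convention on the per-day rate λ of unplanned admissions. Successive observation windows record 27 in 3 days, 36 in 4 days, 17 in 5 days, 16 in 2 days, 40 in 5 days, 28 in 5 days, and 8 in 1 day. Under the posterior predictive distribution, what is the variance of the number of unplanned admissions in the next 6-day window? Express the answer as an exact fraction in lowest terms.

Total count: 27 + 36 + 17 + 16 + 40 + 28 + 8 = 172.
Total exposure: 3 + 4 + 5 + 2 + 5 + 5 + 1 = 25 days.
Posterior: α' = 18 + 172 = 190, β' = 10 + 25 = 35.
The posterior predictive for a window of length T is Negative Binomial with variance T·α'·(β'+T)/β'² = 6·190·41/1225 = 9348/245.

9348/245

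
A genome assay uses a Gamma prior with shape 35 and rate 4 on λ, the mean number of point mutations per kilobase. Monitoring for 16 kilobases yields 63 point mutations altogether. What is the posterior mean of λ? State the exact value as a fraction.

49/10

Total count 63 over total exposure 16 kilobases.
Posterior: α' = 35 + 63 = 98, β' = 4 + 16 = 20.
Posterior mean = α'/β' = 98/20 = 49/10.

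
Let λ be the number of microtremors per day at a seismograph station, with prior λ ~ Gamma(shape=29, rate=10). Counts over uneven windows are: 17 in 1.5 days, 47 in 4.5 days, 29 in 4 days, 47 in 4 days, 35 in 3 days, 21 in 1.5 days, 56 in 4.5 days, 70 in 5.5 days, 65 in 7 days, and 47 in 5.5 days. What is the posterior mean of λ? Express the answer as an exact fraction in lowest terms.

Total count: 17 + 47 + 29 + 47 + 35 + 21 + 56 + 70 + 65 + 47 = 434.
Total exposure: 1.5 + 4.5 + 4 + 4 + 3 + 1.5 + 4.5 + 5.5 + 7 + 5.5 = 41 days.
Gamma(α, β) with Poisson data over total exposure Σt gives posterior Gamma(α+Σx, β+Σt) = Gamma(463, 51).
Posterior mean = α'/β' = 463/51.

463/51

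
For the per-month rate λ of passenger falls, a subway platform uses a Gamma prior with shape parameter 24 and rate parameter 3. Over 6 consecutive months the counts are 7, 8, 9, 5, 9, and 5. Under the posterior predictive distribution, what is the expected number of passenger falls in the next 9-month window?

67

Total count: 7 + 8 + 9 + 5 + 9 + 5 = 43.
Total exposure: 6 months.
The Gamma prior is conjugate for the Poisson rate, so λ | data ~ Gamma(24+43, 3+6) = Gamma(67, 9).
Predictive mean over a 9-month window = T·E[λ|data] = 9·67/9 = 67.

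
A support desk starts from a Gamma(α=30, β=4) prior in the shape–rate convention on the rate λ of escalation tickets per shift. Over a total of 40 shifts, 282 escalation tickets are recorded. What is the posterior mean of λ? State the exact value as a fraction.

78/11

Total count 282 over total exposure 40 shifts.
The Gamma prior is conjugate for the Poisson rate, so λ | data ~ Gamma(30+282, 4+40) = Gamma(312, 44).
Posterior mean = α'/β' = 312/44 = 78/11.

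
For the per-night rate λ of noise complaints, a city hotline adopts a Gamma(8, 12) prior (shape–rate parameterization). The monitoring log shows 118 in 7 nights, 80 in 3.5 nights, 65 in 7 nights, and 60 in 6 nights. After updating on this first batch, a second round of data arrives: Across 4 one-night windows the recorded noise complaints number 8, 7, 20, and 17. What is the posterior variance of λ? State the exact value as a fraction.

Total count: 118 + 80 + 65 + 60 = 323.
Total exposure: 7 + 3.5 + 7 + 6 = 23.5 nights.
After the first batch: Gamma(8 + 323, 12 + 23.5) = Gamma(331, 71/2).
Total count: 8 + 7 + 20 + 17 = 52.
Total exposure: 4 nights.
After the second batch: Gamma(331 + 52, 71/2 + 4) = Gamma(383, 79/2).
Posterior variance = α'/β'² = 383/(6241/4) = 1532/6241.

1532/6241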